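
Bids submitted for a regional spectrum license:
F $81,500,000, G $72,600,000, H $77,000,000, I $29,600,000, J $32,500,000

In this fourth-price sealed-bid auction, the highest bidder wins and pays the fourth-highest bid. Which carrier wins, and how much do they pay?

F pays $32,500,000

Fourth-price sealed-bid auction: the highest bidder wins and pays the fourth-highest bid.
Bids in order: 81,500,000 (F) > 77,000,000 (H) > 72,600,000 (G) > 32,500,000 (J) > 29,600,000 (I)
F is highest; pays the fourth-highest bid, $32,500,000.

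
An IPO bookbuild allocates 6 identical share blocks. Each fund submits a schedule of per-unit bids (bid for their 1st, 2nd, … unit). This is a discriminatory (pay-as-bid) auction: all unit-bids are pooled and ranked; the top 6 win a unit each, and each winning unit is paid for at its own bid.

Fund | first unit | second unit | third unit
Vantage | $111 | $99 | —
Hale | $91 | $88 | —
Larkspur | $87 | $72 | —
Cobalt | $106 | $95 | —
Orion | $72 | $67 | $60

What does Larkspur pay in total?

Merging the schedules and taking the best 6: 111 (Vantage-1), 106 (Cobalt-1), 99 (Vantage-2), 95 (Cobalt-2), 91 (Hale-1), 88 (Hale-2)
Next rejected bid: $87 (not a price — pay-as-bid).
Larkspur wins no units.

Larkspur pays $0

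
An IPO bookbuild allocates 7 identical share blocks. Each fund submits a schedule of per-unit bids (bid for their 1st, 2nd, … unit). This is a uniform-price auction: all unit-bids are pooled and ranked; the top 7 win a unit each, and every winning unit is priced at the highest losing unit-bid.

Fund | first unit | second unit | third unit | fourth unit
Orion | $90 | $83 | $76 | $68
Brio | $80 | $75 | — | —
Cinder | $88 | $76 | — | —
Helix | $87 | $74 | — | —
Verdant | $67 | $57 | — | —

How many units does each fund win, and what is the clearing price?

Pooled unit-bids ranked (top 7): 90 (Orion-1), 88 (Cinder-1), 87 (Helix-1), 83 (Orion-2), 80 (Brio-1), 76 (Orion-3), 76 (Cinder-2)
The (k+1)-th unit-bid is $75.
Allocation: Brio 1, Cinder 2, Helix 1, Orion 3.

Brio 1, Cinder 2, Helix 1, Orion 3; clearing price $75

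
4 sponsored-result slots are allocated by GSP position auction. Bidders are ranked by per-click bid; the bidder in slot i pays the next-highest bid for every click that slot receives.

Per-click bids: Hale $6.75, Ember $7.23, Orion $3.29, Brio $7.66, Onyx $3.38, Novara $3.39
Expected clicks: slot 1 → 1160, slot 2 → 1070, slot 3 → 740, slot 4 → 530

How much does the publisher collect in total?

Sorting advertisers: $7.66 (Brio) > $7.23 (Ember) > $6.75 (Hale) > $3.39 (Novara) > $3.38 (Onyx) > …
Slot 1: Brio pays $7.23 × 1160 = $8386.80
Slot 2: Ember pays $6.75 × 1070 = $7222.50
Slot 3: Hale pays $3.39 × 740 = $2508.60
Slot 4: Novara pays $3.38 × 530 = $1791.40
Total = $19909.30

Total revenue: $19909.30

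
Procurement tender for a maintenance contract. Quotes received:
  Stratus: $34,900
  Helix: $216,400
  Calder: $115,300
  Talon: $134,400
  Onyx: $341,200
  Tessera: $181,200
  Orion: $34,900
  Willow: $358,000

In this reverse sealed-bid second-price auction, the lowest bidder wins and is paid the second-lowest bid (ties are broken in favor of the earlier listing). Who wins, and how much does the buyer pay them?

Stratus is paid $34,900

Bids ranked: 34,900 (Stratus) < 34,900 (Orion) < 115,300 (Calder) < 134,400 (Talon) < 181,200 (Tessera) < 216,400 (Helix) < …
Stratus and Orion tie at $34,900; tie-break gives it to Stratus.
Stratus is lowest; is paid the second-lowest bid, $34,900.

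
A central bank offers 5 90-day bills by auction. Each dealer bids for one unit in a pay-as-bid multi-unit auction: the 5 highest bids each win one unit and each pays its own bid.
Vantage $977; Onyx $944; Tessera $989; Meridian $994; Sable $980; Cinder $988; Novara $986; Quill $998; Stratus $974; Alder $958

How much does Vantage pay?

Bids ranked high→low: 998 (Quill), 994 (Meridian), 989 (Tessera), 988 (Cinder), 986 (Novara), 980 (Sable), 977 (Vantage), …
Winners (5 units): Quill, Meridian, Tessera, Cinder, Novara.
Vantage does not win → $0.

Vantage pays $0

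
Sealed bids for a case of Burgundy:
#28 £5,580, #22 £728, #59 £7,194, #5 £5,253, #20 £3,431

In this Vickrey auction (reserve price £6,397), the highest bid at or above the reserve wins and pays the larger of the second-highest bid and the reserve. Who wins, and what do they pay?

Sorting bids: 7,194 (#59) > 5,580 (#28) > 5,253 (#5) > 3,431 (#20) > 728 (#22)
#59 has the top bid at or above the reserve (£7,194).
max(second-highest £5,580, reserve £6,397) = £6,397.

#59 pays £6,397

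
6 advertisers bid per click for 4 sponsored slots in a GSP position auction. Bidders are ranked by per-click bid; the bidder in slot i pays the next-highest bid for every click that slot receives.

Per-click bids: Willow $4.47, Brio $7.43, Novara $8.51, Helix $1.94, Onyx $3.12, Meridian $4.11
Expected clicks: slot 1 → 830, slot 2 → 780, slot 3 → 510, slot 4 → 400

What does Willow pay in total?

Ranked by bid: $8.51 (Novara) > $7.43 (Brio) > $4.47 (Willow) > $4.11 (Meridian) > $3.12 (Onyx) > …
Willow holds slot 3 → pays next bid $4.11 × 510 clicks = $2096.10.

Willow pays $2096.10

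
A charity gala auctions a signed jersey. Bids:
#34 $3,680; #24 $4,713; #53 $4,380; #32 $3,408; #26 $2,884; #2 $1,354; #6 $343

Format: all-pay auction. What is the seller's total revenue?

Bids in order: 4,713 (#24) > 4,380 (#53) > 3,680 (#34) > 3,408 (#32) > 2,884 (#26) > 1,354 (#2) > …
Every bidder forfeits their bid regardless of winning.
Revenue = 3,680 + 4,713 + 4,380 + 3,408 + 2,884 + 1,354 + 343 = $20,762.

Total revenue: $20,762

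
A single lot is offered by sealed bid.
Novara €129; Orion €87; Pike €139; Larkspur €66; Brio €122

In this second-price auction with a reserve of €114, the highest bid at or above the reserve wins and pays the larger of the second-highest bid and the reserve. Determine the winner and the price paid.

Sorting bids: 139 (Pike) > 129 (Novara) > 122 (Brio) > 87 (Orion) > 66 (Larkspur)
Highest eligible bid: Pike at €139.
Second-highest bid €129 exceeds the reserve €114 → payment €129.

Pike pays €129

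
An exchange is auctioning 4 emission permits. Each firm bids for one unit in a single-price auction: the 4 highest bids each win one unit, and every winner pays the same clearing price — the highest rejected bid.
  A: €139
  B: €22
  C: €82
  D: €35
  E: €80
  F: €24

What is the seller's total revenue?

Total revenue: €96

Sorting: 139 (A), 82 (C), 80 (E), 35 (D), 24 (F), 22 (B)
Winners (4 units): A, C, E, D.
First losing bid is F's €24, which sets the uniform price.
Total revenue = 4 × €24 = €96.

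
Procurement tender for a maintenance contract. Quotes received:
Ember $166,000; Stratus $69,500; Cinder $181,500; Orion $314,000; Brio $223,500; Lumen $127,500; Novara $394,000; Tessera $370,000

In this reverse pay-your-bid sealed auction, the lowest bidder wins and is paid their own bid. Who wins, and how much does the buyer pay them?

Bids ranked: 69,500 (Stratus) < 127,500 (Lumen) < 166,000 (Ember) < 181,500 (Cinder) < 223,500 (Brio) < 314,000 (Orion) < …
Stratus has the lowest bid and is paid exactly that: $69,500.

Stratus is paid $69,500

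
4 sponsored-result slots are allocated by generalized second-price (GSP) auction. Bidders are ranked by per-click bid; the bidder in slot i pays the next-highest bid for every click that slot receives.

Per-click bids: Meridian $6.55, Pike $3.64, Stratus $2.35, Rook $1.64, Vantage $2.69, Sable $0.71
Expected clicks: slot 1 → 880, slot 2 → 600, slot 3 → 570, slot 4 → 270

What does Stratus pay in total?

Stratus pays $442.80

Sorting advertisers: $6.55 (Meridian) > $3.64 (Pike) > $2.69 (Vantage) > $2.35 (Stratus) > $1.64 (Rook) > …
Stratus holds slot 4 → pays next bid $1.64 × 270 clicks = $442.80.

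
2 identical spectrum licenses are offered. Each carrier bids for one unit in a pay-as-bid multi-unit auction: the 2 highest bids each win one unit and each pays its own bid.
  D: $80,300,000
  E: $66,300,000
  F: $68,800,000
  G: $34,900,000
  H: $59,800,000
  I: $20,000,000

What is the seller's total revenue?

Total revenue: $149,100,000

Bids ranked high→low: 80,300,000 (D), 68,800,000 (F), 66,300,000 (E), 59,800,000 (H), …
The 2 highest are D, F.
Total revenue = 80,300,000 + 68,800,000 = $149,100,000.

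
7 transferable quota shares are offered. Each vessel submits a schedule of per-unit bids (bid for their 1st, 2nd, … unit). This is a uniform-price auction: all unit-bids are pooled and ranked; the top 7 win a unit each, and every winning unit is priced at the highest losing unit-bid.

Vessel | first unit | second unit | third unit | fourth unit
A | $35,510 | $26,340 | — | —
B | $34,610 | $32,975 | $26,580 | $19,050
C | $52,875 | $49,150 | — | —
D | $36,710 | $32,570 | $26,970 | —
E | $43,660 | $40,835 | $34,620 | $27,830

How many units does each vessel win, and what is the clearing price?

All unit-bids, highest first — top 7: 52,875 (C-1), 49,150 (C-2), 43,660 (E-1), 40,835 (E-2), 36,710 (D-1), 35,510 (A-1), 34,620 (E-3)
Highest rejected unit-bid = $34,610.
Allocation: A 1, C 2, D 1, E 3.

A 1, C 2, D 1, E 3; clearing price $34,610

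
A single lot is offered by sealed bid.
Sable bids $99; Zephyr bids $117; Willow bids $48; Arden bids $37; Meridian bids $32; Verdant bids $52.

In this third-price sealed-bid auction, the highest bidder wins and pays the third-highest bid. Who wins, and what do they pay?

Zephyr pays $52

Sorting bids: 117 (Zephyr) > 99 (Sable) > 52 (Verdant) > 48 (Willow) > 37 (Arden) > 32 (Meridian)
Zephyr is highest; pays the third-highest bid, $52.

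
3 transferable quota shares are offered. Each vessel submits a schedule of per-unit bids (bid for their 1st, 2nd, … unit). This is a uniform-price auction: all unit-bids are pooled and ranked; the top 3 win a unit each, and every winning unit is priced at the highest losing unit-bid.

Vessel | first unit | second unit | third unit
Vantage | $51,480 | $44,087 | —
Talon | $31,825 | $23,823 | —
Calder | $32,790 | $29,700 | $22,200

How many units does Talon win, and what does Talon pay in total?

All unit-bids, highest first — top 3: 51,480 (Vantage-1), 44,087 (Vantage-2), 32,790 (Calder-1)
Highest rejected unit-bid = $31,825.
Talon wins 0 unit(s) at $31,825 each.

Talon: 0 units, pays $0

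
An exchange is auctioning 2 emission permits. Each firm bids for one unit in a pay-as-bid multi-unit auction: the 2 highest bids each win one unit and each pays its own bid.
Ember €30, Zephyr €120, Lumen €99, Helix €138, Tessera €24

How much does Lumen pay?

Bids ranked high→low: 138 (Helix), 120 (Zephyr), 99 (Lumen), 30 (Ember), …
Top 2: Helix, Zephyr.
Lumen does not win → €0.

Lumen pays €0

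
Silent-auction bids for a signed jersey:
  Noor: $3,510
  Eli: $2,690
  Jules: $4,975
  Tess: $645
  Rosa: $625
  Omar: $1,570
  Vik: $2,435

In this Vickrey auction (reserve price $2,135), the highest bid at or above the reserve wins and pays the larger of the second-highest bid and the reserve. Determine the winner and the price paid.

Jules pays $3,510

Rule: the highest bid at or above the reserve wins and pays the larger of the second-highest bid and the reserve.
Bids ranked: 4,975 (Jules) > 3,510 (Noor) > 2,690 (Eli) > 2,435 (Vik) > 1,570 (Omar) > 645 (Tess) > …
Jules has the top bid at or above the reserve ($4,975).
max(second-highest $3,510, reserve $2,135) = $3,510; the reserve does not bind.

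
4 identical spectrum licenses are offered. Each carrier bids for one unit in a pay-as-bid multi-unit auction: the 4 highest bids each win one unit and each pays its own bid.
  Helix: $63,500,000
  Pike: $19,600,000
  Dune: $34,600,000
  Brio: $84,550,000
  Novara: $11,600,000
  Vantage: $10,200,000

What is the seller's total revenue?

Bids ranked high→low: 84,550,000 (Brio), 63,500,000 (Helix), 34,600,000 (Dune), 19,600,000 (Pike), 11,600,000 (Novara), 10,200,000 (Vantage)
Winners (4 units): Brio, Helix, Dune, Pike.
Total revenue = 84,550,000 + 63,500,000 + 34,600,000 + 19,600,000 = $202,250,000.

Total revenue: $202,250,000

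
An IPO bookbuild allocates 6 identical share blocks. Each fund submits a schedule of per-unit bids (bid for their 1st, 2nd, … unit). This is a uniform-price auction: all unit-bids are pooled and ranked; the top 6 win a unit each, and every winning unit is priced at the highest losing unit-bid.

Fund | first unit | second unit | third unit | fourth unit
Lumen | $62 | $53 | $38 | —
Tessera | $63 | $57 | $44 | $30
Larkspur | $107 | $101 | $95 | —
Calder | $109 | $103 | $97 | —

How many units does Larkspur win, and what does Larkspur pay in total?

Pooled unit-bids ranked (top 6): 109 (Calder-1), 107 (Larkspur-1), 103 (Calder-2), 101 (Larkspur-2), 97 (Calder-3), 95 (Larkspur-3)
First bid not allocated: $63.
Larkspur wins 3 unit(s) at $63 each.

Larkspur: 3 units, pays $189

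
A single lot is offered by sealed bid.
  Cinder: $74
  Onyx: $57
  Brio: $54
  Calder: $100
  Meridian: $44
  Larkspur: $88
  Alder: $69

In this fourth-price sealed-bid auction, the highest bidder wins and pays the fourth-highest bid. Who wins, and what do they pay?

Bids in order: 100 (Calder) > 88 (Larkspur) > 74 (Cinder) > 69 (Alder) > 57 (Onyx) > 54 (Brio) > …
Calder is highest; pays the fourth-highest bid, $69.

Calder pays $69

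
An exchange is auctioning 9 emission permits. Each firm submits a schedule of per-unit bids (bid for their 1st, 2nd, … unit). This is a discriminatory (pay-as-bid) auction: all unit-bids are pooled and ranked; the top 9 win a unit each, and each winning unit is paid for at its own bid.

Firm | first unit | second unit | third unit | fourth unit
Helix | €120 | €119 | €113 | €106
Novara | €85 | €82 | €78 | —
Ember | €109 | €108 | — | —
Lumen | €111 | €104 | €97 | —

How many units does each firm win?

Merging the schedules and taking the best 9: 120 (Helix-1), 119 (Helix-2), 113 (Helix-3), 111 (Lumen-1), 109 (Ember-1), 108 (Ember-2), 106 (Helix-4), 104 (Lumen-2), 97 (Lumen-3)
Next rejected bid: €85 (not a price — pay-as-bid).
Allocation: Ember 2, Helix 4, Lumen 3.

Ember 2, Helix 4, Lumen 3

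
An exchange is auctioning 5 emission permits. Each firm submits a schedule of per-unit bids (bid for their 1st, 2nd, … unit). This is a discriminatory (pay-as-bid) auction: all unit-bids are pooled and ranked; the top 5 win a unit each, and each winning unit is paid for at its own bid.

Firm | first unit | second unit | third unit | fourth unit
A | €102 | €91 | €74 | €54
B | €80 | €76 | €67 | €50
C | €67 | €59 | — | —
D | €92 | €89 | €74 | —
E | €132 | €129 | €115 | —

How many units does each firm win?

A 1, D 1, E 3

Pooled unit-bids ranked (top 5): 132 (E-1), 129 (E-2), 115 (E-3), 102 (A-1), 92 (D-1)
Next rejected bid: €91 (not a price — pay-as-bid).
Allocation: A 1, D 1, E 3.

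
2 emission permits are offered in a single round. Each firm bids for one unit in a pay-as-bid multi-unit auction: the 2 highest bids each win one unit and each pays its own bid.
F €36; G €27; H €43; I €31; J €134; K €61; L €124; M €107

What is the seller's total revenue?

Sorting: 134 (J), 124 (L), 107 (M), 61 (K), …
Winners (2 units): J, L.
Total revenue = 134 + 124 = €258.

Total revenue: €258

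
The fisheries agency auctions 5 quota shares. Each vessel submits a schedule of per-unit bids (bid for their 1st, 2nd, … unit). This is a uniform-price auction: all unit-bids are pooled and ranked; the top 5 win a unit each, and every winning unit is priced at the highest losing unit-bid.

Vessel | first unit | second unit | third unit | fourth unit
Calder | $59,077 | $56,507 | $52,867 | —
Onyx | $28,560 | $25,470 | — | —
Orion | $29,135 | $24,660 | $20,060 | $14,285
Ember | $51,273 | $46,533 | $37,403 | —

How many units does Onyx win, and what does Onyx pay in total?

All unit-bids, highest first — top 5: 59,077 (Calder-1), 56,507 (Calder-2), 52,867 (Calder-3), 51,273 (Ember-1), 46,533 (Ember-2)
First bid not allocated: $37,403.
Onyx wins 0 unit(s) at $37,403 each.

Onyx: 0 units, pays $0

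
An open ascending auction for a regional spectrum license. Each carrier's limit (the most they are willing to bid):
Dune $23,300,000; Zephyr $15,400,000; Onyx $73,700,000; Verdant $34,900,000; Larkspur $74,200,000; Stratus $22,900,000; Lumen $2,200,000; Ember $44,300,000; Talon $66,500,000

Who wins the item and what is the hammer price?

Larkspur wins at $73,700,000

Open ascending-bid auction: the price rises until one bidder remains; the winner pays the price at which the last rival dropped out.
Limits ranked: 74,200,000 (Larkspur) > 73,700,000 (Onyx) > 66,500,000 (Talon) > 44,300,000 (Ember) > 34,900,000 (Verdant) > 23,300,000 (Dune) > …
Once the price passes $73,700,000, only Larkspur is left; the hammer falls at Onyx's limit of $73,700,000.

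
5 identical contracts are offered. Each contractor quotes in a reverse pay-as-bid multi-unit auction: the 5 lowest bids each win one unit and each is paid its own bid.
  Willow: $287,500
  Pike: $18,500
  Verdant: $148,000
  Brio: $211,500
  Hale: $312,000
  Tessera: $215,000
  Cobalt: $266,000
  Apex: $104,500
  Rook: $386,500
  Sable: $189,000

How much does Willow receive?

Sorting: 18,500 (Pike), 104,500 (Apex), 148,000 (Verdant), 189,000 (Sable), 211,500 (Brio), 215,000 (Tessera), 266,000 (Cobalt), …
Lowest 5: Pike, Apex, Verdant, Sable, Brio.
Willow does not win → $0.

Willow is paid $0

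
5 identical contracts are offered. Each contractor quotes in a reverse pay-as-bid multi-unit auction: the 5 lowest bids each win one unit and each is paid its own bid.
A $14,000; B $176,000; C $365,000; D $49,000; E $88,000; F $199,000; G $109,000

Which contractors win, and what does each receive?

A $14,000, D $49,000, E $88,000, G $109,000, B $176,000

Bids ranked low→high: 14,000 (A), 49,000 (D), 88,000 (E), 109,000 (G), 176,000 (B), 199,000 (F), 365,000 (C)
Winners (5 units): A, D, E, G, B.
Each winner is paid its own bid: A $14,000, D $49,000, E $88,000, G $109,000, B $176,000.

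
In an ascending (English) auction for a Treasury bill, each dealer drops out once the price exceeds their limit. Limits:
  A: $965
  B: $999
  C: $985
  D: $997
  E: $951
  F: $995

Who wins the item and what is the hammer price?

B wins at $997

Limits ranked: 999 (B) > 997 (D) > 995 (F) > 985 (C) > 965 (A) > 951 (E)
D is the last rival to drop out, at $997; B remains and wins at that price.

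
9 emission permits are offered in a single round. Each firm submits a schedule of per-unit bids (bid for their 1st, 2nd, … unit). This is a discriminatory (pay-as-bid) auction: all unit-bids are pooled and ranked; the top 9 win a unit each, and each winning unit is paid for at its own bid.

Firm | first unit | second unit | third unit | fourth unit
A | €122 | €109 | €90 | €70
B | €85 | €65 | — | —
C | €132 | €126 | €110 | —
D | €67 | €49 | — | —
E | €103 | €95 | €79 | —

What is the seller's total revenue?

All unit-bids, highest first — top 9: 132 (C-1), 126 (C-2), 122 (A-1), 110 (C-3), 109 (A-2), 103 (E-1), 95 (E-2), 90 (A-3), 85 (B-1)
Next rejected bid: €79 (not a price — pay-as-bid).
Each winning unit pays its own bid.
Revenue = 132 + 126 + 122 + 110 + 109 + 103 + 95 + 90 + 85 = €972.

Total revenue: €972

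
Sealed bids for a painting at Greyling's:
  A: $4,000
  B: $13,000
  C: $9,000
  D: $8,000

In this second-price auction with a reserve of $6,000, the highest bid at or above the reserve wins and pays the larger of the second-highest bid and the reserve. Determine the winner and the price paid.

Rule: the highest bid at or above the reserve wins and pays the larger of the second-highest bid and the reserve.
Bids ranked: 13,000 (B) > 9,000 (C) > 8,000 (D) > 4,000 (A)
B has the top bid at or above the reserve ($13,000).
max(second-highest $9,000, reserve $6,000) = $9,000; the reserve does not bind.

B pays $9,000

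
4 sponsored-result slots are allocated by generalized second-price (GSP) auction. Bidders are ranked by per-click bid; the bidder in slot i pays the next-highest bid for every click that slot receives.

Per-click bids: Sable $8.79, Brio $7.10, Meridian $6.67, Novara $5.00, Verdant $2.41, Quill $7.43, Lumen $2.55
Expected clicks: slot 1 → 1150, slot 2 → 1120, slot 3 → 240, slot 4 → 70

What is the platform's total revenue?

Total revenue: $18447.30

Ranked by bid: $8.79 (Sable) > $7.43 (Quill) > $7.10 (Brio) > $6.67 (Meridian) > $5.00 (Novara) > …
Slot 1: Sable pays $7.43 × 1150 = $8544.50
Slot 2: Quill pays $7.10 × 1120 = $7952.00
Slot 3: Brio pays $6.67 × 240 = $1600.80
Slot 4: Meridian pays $5.00 × 70 = $350.00
Total = $18447.30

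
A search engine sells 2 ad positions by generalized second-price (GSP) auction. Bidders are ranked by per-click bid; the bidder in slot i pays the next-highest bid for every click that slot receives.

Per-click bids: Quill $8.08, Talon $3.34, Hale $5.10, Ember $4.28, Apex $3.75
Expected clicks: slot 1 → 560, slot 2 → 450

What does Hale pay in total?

Hale pays $1926.00

Ranked by bid: $8.08 (Quill) > $5.10 (Hale) > $4.28 (Ember) > …
Hale holds slot 2 → pays next bid $4.28 × 450 clicks = $1926.00.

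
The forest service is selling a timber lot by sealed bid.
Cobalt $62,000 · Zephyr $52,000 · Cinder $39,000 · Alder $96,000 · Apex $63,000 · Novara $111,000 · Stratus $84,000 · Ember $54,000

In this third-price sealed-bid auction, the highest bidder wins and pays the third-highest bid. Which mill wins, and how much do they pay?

Novara pays $84,000

Sorting bids: 111,000 (Novara) > 96,000 (Alder) > 84,000 (Stratus) > 63,000 (Apex) > 62,000 (Cobalt) > 54,000 (Ember) > …
Novara is highest; pays the third-highest bid, $84,000.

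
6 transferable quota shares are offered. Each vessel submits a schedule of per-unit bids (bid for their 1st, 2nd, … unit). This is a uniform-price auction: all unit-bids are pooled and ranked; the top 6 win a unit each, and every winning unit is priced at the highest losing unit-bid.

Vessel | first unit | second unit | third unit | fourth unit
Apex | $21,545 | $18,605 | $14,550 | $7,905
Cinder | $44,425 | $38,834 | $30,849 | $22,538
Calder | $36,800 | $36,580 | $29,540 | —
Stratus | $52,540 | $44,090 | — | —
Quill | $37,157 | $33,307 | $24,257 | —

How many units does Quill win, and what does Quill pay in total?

All unit-bids, highest first — top 6: 52,540 (Stratus-1), 44,425 (Cinder-1), 44,090 (Stratus-2), 38,834 (Cinder-2), 37,157 (Quill-1), 36,800 (Calder-1)
Highest rejected unit-bid = $36,580.
Quill wins 1 unit(s) at $36,580 each.

Quill: 1 unit, pays $36,580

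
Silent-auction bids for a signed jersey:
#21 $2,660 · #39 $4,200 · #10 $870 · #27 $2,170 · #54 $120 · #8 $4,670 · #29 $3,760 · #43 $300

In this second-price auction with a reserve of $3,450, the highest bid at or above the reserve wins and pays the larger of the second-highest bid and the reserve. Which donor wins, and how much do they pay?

Second-price auction with a reserve of $3,450: the highest bid at or above the reserve wins and pays the larger of the second-highest bid and the reserve.
Sorting bids: 4,670 (#8) > 4,200 (#39) > 3,760 (#29) > 2,660 (#21) > 2,170 (#27) > 870 (#10) > …
Highest eligible bid: #8 at $4,670.
Second-highest bid $4,200 exceeds the reserve $3,450 → payment $4,200.

#8 pays $4,200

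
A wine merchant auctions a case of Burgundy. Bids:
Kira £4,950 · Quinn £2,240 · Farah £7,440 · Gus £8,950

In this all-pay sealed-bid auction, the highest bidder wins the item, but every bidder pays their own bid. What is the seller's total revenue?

Rule: the highest bidder wins the item, but every bidder pays their own bid.
Bids ranked: 8,950 (Gus) > 7,440 (Farah) > 4,950 (Kira) > 2,240 (Quinn)
Gus wins with the top bid; all bids are sunk regardless.
Every bidder forfeits their bid regardless of winning.
Revenue = 4,950 + 2,240 + 7,440 + 8,950 = £23,580.

Total revenue: £23,580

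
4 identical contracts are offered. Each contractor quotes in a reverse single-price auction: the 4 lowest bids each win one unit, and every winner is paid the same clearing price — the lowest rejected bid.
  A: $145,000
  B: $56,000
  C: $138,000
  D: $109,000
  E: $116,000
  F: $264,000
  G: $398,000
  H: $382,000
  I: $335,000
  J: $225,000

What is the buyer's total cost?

Ordering the bids: 56,000 (B), 109,000 (D), 116,000 (E), 138,000 (C), 145,000 (A), 225,000 (J), …
Lowest 4: B, D, E, C.
First losing bid is A's $145,000, which sets the uniform price.
Total cost = 4 × $145,000 = $580,000.

Total cost: $580,000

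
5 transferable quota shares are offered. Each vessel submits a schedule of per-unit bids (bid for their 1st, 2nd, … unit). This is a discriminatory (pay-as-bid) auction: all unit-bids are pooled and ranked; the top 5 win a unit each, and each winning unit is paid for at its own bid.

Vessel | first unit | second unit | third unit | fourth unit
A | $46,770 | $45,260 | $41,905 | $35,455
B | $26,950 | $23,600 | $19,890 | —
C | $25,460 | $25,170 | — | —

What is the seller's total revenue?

Total revenue: $196,340

Pooled unit-bids ranked (top 5): 46,770 (A-1), 45,260 (A-2), 41,905 (A-3), 35,455 (A-4), 26,950 (B-1)
Next rejected bid: $25,460 (not a price — pay-as-bid).
Each winning unit pays its own bid.
Revenue = 46,770 + 45,260 + 41,905 + 35,455 + 26,950 = $196,340.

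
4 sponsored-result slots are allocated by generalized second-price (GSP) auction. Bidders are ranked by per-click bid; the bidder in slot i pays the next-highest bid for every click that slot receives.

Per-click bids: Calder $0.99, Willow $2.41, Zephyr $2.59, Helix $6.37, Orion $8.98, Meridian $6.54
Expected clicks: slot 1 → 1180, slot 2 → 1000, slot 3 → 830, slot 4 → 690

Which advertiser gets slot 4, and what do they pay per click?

Zephyr; $2.41 per click

Per-click bids in order: $8.98 (Orion) > $6.54 (Meridian) > $6.37 (Helix) > $2.59 (Zephyr) > $2.41 (Willow) > …
Slot 4 goes to the fourth-ranked bidder, Zephyr, who pays the next bid down: $2.41/click.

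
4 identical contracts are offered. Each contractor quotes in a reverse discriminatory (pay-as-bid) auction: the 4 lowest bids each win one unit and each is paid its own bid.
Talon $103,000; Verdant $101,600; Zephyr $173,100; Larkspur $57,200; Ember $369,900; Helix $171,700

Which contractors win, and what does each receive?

Sorting: 57,200 (Larkspur), 101,600 (Verdant), 103,000 (Talon), 171,700 (Helix), 173,100 (Zephyr), 369,900 (Ember)
Lowest 4: Larkspur, Verdant, Talon, Helix.
Each winner is paid its own bid: Larkspur $57,200, Verdant $101,600, Talon $103,000, Helix $171,700.

Larkspur $57,200, Verdant $101,600, Talon $103,000, Helix $171,700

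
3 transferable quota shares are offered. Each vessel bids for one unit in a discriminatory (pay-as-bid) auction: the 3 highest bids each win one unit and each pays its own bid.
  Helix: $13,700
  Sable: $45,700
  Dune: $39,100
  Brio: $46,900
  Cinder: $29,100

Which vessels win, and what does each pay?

Brio $46,900, Sable $45,700, Dune $39,100

Bids ranked high→low: 46,900 (Brio), 45,700 (Sable), 39,100 (Dune), 29,100 (Cinder), 13,700 (Helix)
The 3 highest are Brio, Sable, Dune.
Each winner pays its own bid: Brio $46,900, Sable $45,700, Dune $39,100.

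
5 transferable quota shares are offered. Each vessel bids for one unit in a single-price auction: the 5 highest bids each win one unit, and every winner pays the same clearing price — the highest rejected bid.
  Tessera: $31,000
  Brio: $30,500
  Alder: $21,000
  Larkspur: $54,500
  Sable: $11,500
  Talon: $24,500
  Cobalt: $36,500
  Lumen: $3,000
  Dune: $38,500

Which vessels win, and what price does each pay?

Larkspur, Dune, Cobalt, Tessera, Brio; each pays $24,500

Sorting: 54,500 (Larkspur), 38,500 (Dune), 36,500 (Cobalt), 31,000 (Tessera), 30,500 (Brio), 24,500 (Talon), 21,000 (Alder), …
The 5 highest are Larkspur, Dune, Cobalt, Tessera, Brio.
Highest unsuccessful bid: $24,500 → clearing price.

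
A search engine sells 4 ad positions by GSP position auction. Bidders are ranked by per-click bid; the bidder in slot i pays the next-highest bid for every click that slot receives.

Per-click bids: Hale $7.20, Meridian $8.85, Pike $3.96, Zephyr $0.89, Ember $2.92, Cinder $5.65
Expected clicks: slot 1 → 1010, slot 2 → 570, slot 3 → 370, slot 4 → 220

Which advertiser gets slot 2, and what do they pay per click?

Hale; $5.65 per click

Per-click bids in order: $8.85 (Meridian) > $7.20 (Hale) > $5.65 (Cinder) > $3.96 (Pike) > $2.92 (Ember) > …
Slot 2 goes to the second-ranked bidder, Hale, who pays the next bid down: $5.65/click.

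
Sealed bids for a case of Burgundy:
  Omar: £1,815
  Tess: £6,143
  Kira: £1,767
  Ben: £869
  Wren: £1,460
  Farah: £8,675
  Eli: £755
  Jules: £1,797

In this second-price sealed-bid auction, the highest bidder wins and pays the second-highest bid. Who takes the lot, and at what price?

Bids in order: 8,675 (Farah) > 6,143 (Tess) > 1,815 (Omar) > 1,797 (Jules) > 1,767 (Kira) > 1,460 (Wren) > …
Farah wins with the highest bid; price is set by the runner-up at £6,143.

Farah pays £6,143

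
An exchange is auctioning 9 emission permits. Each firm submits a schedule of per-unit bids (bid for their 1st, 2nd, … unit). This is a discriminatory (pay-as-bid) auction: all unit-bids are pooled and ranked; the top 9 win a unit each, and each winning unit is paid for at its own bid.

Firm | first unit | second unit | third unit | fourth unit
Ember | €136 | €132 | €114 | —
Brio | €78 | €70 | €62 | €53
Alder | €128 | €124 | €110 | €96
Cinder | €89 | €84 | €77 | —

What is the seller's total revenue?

Total revenue: €1,013

Merging the schedules and taking the best 9: 136 (Ember-1), 132 (Ember-2), 128 (Alder-1), 124 (Alder-2), 114 (Ember-3), 110 (Alder-3), 96 (Alder-4), 89 (Cinder-1), 84 (Cinder-2)
Next rejected bid: €78 (not a price — pay-as-bid).
Each winning unit pays its own bid.
Revenue = 136 + 132 + 128 + 124 + 114 + 110 + 96 + 89 + 84 = €1,013.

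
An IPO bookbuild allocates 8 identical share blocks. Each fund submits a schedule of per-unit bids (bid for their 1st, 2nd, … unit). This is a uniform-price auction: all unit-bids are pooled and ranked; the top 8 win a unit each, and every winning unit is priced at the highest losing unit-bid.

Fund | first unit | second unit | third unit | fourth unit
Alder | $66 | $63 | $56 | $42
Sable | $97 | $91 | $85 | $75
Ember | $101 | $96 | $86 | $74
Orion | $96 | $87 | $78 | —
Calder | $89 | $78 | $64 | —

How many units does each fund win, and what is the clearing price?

All unit-bids, highest first — top 8: 101 (Ember-1), 97 (Sable-1), 96 (Ember-2), 96 (Orion-1), 91 (Sable-2), 89 (Calder-1), 87 (Orion-2), 86 (Ember-3)
First bid not allocated: $85.
Allocation: Calder 1, Ember 3, Orion 2, Sable 2.

Calder 1, Ember 3, Orion 2, Sable 2; clearing price $85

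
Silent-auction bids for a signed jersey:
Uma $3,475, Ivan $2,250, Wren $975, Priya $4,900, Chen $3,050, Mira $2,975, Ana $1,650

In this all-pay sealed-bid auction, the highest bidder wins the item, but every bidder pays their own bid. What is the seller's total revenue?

Total revenue: $19,275

Sorting bids: 4,900 (Priya) > 3,475 (Uma) > 3,050 (Chen) > 2,975 (Mira) > 2,250 (Ivan) > 1,650 (Ana) > …
Every bidder forfeits their bid regardless of winning.
Revenue = 3,475 + 2,250 + 975 + 4,900 + 3,050 + 2,975 + 1,650 = $19,275.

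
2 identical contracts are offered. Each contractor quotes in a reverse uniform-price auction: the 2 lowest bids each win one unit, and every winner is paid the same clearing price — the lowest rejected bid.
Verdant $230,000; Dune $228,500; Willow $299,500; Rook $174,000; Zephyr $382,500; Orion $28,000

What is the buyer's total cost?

Ordering the bids: 28,000 (Orion), 174,000 (Rook), 228,500 (Dune), 230,000 (Verdant), …
The 2 lowest are Orion, Rook.
First losing bid is Dune's $228,500, which sets the uniform price.
Total cost = 2 × $228,500 = $457,000.

Total cost: $457,000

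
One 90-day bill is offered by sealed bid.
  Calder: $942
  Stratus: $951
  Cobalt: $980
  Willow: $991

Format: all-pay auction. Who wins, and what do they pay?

Willow pays $991

Bids in order: 991 (Willow) > 980 (Cobalt) > 951 (Stratus) > 942 (Calder)
Willow is highest and takes the item; every bidder forfeits their bid.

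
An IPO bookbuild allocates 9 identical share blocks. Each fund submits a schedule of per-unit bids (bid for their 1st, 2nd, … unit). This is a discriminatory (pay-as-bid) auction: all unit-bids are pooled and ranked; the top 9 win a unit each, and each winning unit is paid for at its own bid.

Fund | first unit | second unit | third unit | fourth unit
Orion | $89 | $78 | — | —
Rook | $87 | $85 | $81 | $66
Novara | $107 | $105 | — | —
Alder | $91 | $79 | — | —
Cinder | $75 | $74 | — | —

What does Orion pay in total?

All unit-bids, highest first — top 9: 107 (Novara-1), 105 (Novara-2), 91 (Alder-1), 89 (Orion-1), 87 (Rook-1), 85 (Rook-2), 81 (Rook-3), 79 (Alder-2), 78 (Orion-2)
Next rejected bid: $75 (not a price — pay-as-bid).
Orion's winning unit-bids: 89 + 78 = $167.

Orion pays $167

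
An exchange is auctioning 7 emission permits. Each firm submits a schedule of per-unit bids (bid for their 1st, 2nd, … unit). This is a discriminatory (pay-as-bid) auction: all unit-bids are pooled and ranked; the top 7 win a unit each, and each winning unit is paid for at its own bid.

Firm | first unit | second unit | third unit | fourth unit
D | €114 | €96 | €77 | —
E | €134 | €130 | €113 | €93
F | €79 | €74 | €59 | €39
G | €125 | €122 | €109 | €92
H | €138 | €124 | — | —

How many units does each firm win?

Merging the schedules and taking the best 7: 138 (H-1), 134 (E-1), 130 (E-2), 125 (G-1), 124 (H-2), 122 (G-2), 114 (D-1)
Next rejected bid: €113 (not a price — pay-as-bid).
Allocation: D 1, E 2, G 2, H 2.

D 1, E 2, G 2, H 2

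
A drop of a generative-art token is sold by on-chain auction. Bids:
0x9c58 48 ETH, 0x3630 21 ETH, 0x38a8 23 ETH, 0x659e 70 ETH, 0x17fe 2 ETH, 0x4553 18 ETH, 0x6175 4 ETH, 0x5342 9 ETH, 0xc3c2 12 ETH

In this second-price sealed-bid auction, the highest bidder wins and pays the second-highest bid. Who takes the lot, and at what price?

0x659e pays 48 ETH

Sorting bids: 70 (0x659e) > 48 (0x9c58) > 23 (0x38a8) > 21 (0x3630) > 18 (0x4553) > 12 (0xc3c2) > …
Second-price: 0x659e pays 0x9c58's bid of 48 ETH.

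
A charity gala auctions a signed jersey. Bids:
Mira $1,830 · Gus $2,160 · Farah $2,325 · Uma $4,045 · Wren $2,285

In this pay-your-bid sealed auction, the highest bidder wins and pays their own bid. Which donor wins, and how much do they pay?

Uma pays $4,045

Bids ranked: 4,045 (Uma) > 2,325 (Farah) > 2,285 (Wren) > 2,160 (Gus) > 1,830 (Mira)
First-price: Uma pays what they bid, $4,045.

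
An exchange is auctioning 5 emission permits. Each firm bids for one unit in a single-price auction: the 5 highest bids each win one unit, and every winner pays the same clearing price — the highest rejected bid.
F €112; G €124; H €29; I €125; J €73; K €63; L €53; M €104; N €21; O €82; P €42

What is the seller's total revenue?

Bids ranked high→low: 125 (I), 124 (G), 112 (F), 104 (M), 82 (O), 73 (J), 63 (K), …
Winners (5 units): I, G, F, M, O.
Highest unsuccessful bid: €73 → clearing price.
Total revenue = 5 × €73 = €365.

Total revenue: €365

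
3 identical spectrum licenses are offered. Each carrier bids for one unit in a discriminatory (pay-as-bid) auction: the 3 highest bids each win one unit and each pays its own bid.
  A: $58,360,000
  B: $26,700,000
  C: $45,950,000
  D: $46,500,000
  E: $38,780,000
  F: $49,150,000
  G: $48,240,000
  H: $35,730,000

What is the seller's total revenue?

Ordering the bids: 58,360,000 (A), 49,150,000 (F), 48,240,000 (G), 46,500,000 (D), 45,950,000 (C), …
Winners (3 units): A, F, G.
Total revenue = 58,360,000 + 49,150,000 + 48,240,000 = $155,750,000.

Total revenue: $155,750,000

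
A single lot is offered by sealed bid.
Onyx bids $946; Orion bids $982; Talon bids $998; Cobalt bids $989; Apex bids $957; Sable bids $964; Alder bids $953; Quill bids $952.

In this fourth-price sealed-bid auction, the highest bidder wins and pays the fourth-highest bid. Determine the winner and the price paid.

Rule: the highest bidder wins and pays the fourth-highest bid.
Sorting bids: 998 (Talon) > 989 (Cobalt) > 982 (Orion) > 964 (Sable) > 957 (Apex) > 953 (Alder) > …
Talon wins; payment is bid #4 in the ranking = $964.

Talon pays $964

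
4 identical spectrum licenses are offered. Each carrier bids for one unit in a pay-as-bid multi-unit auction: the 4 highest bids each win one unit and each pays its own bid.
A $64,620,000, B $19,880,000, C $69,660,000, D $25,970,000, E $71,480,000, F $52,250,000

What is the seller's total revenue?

Total revenue: $258,010,000

Sorting: 71,480,000 (E), 69,660,000 (C), 64,620,000 (A), 52,250,000 (F), 25,970,000 (D), 19,880,000 (B)
Top 4: E, C, A, F.
Total revenue = 71,480,000 + 69,660,000 + 64,620,000 + 52,250,000 = $258,010,000.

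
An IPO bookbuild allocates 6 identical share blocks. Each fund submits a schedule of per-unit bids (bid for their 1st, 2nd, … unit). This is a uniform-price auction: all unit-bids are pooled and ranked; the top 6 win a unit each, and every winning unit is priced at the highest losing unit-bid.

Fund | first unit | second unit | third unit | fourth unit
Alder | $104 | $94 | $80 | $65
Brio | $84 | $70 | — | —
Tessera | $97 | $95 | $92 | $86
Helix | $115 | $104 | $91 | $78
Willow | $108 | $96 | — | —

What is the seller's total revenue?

Total revenue: $570

All unit-bids, highest first — top 6: 115 (Helix-1), 108 (Willow-1), 104 (Alder-1), 104 (Helix-2), 97 (Tessera-1), 96 (Willow-2)
First bid not allocated: $95.
Allocation: Alder 1, Helix 2, Tessera 1, Willow 2. Every unit priced at $95.
Revenue = 6 × 95 = $570.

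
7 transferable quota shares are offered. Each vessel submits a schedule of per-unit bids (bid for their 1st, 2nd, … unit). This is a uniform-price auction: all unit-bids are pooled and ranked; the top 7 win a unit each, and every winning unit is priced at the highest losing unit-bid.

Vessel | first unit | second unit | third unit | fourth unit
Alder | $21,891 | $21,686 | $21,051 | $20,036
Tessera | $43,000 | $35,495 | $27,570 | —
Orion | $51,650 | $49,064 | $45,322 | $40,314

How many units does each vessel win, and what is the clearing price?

Pooled unit-bids ranked (top 7): 51,650 (Orion-1), 49,064 (Orion-2), 45,322 (Orion-3), 43,000 (Tessera-1), 40,314 (Orion-4), 35,495 (Tessera-2), 27,570 (Tessera-3)
First bid not allocated: $21,891.
Allocation: Orion 4, Tessera 3.

Orion 4, Tessera 3; clearing price $21,891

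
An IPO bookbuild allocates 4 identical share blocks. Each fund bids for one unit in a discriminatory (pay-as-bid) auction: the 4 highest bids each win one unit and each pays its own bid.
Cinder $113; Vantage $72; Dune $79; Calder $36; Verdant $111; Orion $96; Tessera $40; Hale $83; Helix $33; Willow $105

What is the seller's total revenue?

Ordering the bids: 113 (Cinder), 111 (Verdant), 105 (Willow), 96 (Orion), 83 (Hale), 79 (Dune), …
The 4 highest are Cinder, Verdant, Willow, Orion.
Total revenue = 113 + 111 + 105 + 96 = $425.

Total revenue: $425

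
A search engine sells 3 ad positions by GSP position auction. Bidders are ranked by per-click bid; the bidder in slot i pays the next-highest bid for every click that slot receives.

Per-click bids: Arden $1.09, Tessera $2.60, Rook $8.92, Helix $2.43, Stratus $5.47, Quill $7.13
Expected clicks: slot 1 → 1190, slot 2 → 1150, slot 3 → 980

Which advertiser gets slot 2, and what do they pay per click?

Quill; $5.47 per click

Sorting advertisers: $8.92 (Rook) > $7.13 (Quill) > $5.47 (Stratus) > $2.60 (Tessera) > …
Slot 2 goes to the second-ranked bidder, Quill, who pays the next bid down: $5.47/click.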